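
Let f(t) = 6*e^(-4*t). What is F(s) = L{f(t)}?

L{6} = 6/s.
By the first shifting theorem, multiplying by e^(-4t) replaces s with s + 4.

F(s) = 6/(s + 4)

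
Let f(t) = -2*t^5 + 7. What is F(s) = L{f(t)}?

By linearity of the Laplace transform, transform each term separately.
(-2)·[L{t^5} = 5!/s^6 = 120/s^6]; L{7} = 7/s.

F(s) = 7/s - 240/s^6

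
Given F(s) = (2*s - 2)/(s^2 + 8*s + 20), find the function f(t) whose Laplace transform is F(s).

f(t) = -5*exp(-4*t)*sin(2*t) + 2*exp(-4*t)*cos(2*t)

Complete the square in the denominator: s^2 + 8*s + 20 = (s + 4)^2 + 2^2.
Split the numerator to match: 2*s - 2 = 2·(s + 4) - 5·2.
Invert each term: 2·(s + 4)/((s + 4)^2 + 4) ↔ 2e^(-4t)cos(2t); -5·2/((s + 4)^2 + 4) ↔ -5e^(-4t)sin(2t).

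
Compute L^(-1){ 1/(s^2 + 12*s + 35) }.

exp(-6*t)*sinh(t)

Rewrite the denominator: s^2 + 12*s + 35 = (s + 6)^2 - 1.
The form in (s + 6) signals a first-shifting-theorem factor e^(-6t).
Since L{sinh(t)} = 1/(s^2 - 1), the inverse is e^(-6*t)*sinh(t).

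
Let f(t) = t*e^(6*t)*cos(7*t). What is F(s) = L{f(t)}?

L{cos(7t)} = s/(s^2 + 49).
Multiplying by e^(6t) shifts s → s - 6, so L{e^(6*t)*cos(7*t)} = (s - 6)/((s - 6)^2 + 49).
Then apply L{t·g(t)} = -d/ds[G(s)] with G(s) = (s - 6)/((s - 6)^2 + 49):
differentiating 1 time and applying the sign gives (s - 13)*(s + 1)/(s^2 - 12*s + 85)^2.

F(s) = (s - 13)*(s + 1)/(s^2 - 12*s + 85)^2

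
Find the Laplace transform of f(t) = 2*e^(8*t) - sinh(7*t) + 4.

Apply the Laplace transform termwise.
L{4} = 4/s; (2)·[L{e^(8t)} = 1/(s - 8)]; (-1)·[L{sinh(7t)} = 7/(s^2 - 49)].

-7/(s^2 - 49) + 2/(s - 8) + 4/s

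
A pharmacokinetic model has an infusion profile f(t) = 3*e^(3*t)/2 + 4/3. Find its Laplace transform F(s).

F(s) = 3/(2*(s - 3)) + 4/(3*s)

By linearity of the Laplace transform, transform each term separately.
(3/2)·[L{e^(3t)} = 1/(s - 3)]; L{4/3} = (4/3)/s.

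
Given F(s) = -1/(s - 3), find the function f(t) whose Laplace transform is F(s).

f(t) = -exp(3*t)

Since L{e^(3t)} = 1/(s - 3), the inverse is e^(3*t), scaled by -1.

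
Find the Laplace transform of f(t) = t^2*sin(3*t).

18*(s^2 - 3)/(s^2 + 9)^3

L{sin(3t)} = 3/(s^2 + 9).
Then apply L{t^2·g(t)} = (-1)^2 d^2/ds^2[G(s)] with G(s) = 3/(s^2 + 9):
differentiating 2 times and applying the sign gives 18*(s^2 - 3)/(s^2 + 9)^3.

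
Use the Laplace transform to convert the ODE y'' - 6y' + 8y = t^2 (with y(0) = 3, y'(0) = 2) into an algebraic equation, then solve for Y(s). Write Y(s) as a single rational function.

Transform both sides with L{·}.
With L{y''} = s^2 Y - s·y(0) - y'(0) and L{y'} = sY - y(0), with y(0) = 3, y'(0) = 2: the LHS transforms to (s^2 - 6*s + 8)Y - (3*s - 16).
The right side is L{t^2} = 2/s^3.
So (s^2 - 6*s + 8)Y = 2/s^3 + (3*s - 16).
Divide through and combine into a single rational function.

Y(s) = (3*s^4 - 16*s^3 + 2)/(s^5 - 6*s^4 + 8*s^3)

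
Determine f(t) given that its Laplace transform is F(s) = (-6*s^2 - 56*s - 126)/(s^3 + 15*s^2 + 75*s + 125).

f(t) = 2*t^2*exp(-5*t) + 4*t*exp(-5*t) - 6*exp(-5*t)

Factor the denominator: s^3 + 15*s^2 + 75*s + 125 = (s + 5)^3.
Partial fraction decomposition gives [-6/(s + 5)] + [4/(s + 5)^2] + [4/(s + 5)^3].
Invert each term: -6/(s + 5) ↔ -6e^(-5t); 4/(s + 5)^2 ↔ 4t·e^(-5t); 4/(s + 5)^3 ↔ (2)t^2·e^(-5t).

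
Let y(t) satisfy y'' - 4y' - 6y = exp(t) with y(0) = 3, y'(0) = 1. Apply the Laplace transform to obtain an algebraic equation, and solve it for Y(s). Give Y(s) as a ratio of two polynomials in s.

Y(s) = (3*s^2 - 14*s + 12)/(s^3 - 5*s^2 - 2*s + 6)

Transform both sides with L{·}.
Using L{y''} = s^2 Y - s·y(0) - y'(0) and L{y'} = sY - y(0), with y(0) = 3, y'(0) = 1, the left side becomes (s^2 - 4*s - 6)Y - (3*s - 11).
The right side is L{exp(t)} = 1/(s - 1).
So (s^2 - 4*s - 6)Y = 1/(s - 1) + (3*s - 11).
Divide through and combine into a single rational function.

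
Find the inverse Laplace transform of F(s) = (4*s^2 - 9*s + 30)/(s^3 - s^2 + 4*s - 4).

Factor the denominator: s^3 - s^2 + 4*s - 4 = (s - 1)*(s^2 + 4).
Partial fraction decomposition gives [5/(s - 1)] + [-s/(s^2 + 4)] + [-10/(s^2 + 4)].
Invert each term: 5/(s - 1) ↔ 5e^(t); -1·s/(s^2 + 4) ↔ -cos(2t); -5·2/(s^2 + 4) ↔ -5sin(2t).

5*exp(t) - 5*sin(2*t) - cos(2*t)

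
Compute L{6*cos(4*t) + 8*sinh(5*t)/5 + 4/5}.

6*s/(s^2 + 16) + 8/(s^2 - 25) + 4/(5*s)

Apply the Laplace transform termwise.
L{4/5} = (4/5)/s; (6)·[L{cos(4t)} = s/(s^2 + 16)]; (8/5)·[L{sinh(5t)} = 5/(s^2 - 25)].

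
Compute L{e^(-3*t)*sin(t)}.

1/((s + 3)^2 + 1)

L{sin(t)} = 1/(s^2 + 1).
By the first shifting theorem, multiplying by e^(-3t) replaces s with s + 3.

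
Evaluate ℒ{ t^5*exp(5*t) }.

L{t^5} = 5!/s^6 = 120/s^6.
By the first shifting theorem, multiplying by e^(5t) replaces s with s - 5.

120/(s - 5)^6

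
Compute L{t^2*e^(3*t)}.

L{t^2} = 2!/s^3 = 2/s^3.
By the first shifting theorem, multiplying by e^(3t) replaces s with s - 3.

2/(s - 3)^3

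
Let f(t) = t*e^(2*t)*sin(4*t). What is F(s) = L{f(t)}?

F(s) = 8*(s - 2)/(s^2 - 4*s + 20)^2

L{sin(4t)} = 4/(s^2 + 16).
Multiplying by e^(2t) shifts s → s - 2, so L{e^(2*t)*sin(4*t)} = 4/((s - 2)^2 + 16).
Then apply L{t·g(t)} = -d/ds[G(s)] with G(s) = 4/((s - 2)^2 + 16):
differentiating 1 time and applying the sign gives 8*(s - 2)/(s^2 - 4*s + 20)^2.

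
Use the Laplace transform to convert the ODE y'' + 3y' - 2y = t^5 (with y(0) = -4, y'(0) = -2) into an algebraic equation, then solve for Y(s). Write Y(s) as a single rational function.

Y(s) = (-4*s^7 - 14*s^6 + 120)/(s^8 + 3*s^7 - 2*s^6)

Laplace-transform each side.
The derivative rules (L{y''} = s^2 Y - s·y(0) - y'(0) and L{y'} = sY - y(0), with y(0) = -4, y'(0) = -2) turn the left side into (s^2 + 3*s - 2)Y - (-4*s - 14).
The right side is L{t^5} = 120/s^6.
So (s^2 + 3*s - 2)Y = 120/s^6 + (-4*s - 14).
Isolate Y and clear denominators.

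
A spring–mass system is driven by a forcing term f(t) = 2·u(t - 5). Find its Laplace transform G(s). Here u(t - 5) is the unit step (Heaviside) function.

G(s) = 2*exp(-5*s)/s

By the second shifting theorem, L{u(t - c)·g(t - c)} = e^(-cs)·H(s) with c = 5 and H(s) = L{g(t)}.
L{2} = 2/s.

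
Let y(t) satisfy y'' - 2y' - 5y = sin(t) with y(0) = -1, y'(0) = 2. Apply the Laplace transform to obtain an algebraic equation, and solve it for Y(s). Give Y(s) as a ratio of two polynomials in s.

Y(s) = (-s^3 + 4*s^2 - s + 5)/(s^4 - 2*s^3 - 4*s^2 - 2*s - 5)

Apply the Laplace transform to the equation.
The derivative rules (L{y''} = s^2 Y - s·y(0) - y'(0) and L{y'} = sY - y(0), with y(0) = -1, y'(0) = 2) turn the left side into (s^2 - 2*s - 5)Y - (-s + 4).
The right side is L{sin(t)} = 1/(s^2 + 1).
So (s^2 - 2*s - 5)Y = 1/(s^2 + 1) + (-s + 4).
Isolate Y and clear denominators.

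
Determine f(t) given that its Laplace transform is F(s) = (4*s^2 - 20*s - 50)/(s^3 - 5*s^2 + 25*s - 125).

f(t) = -exp(5*t) + sin(5*t) + 5*cos(5*t)

Factor the denominator: s^3 - 5*s^2 + 25*s - 125 = (s - 5)*(s^2 + 25).
Partial fraction decomposition gives [-1/(s - 5)] + [5*s/(s^2 + 25)] + [5/(s^2 + 25)].
Invert each term: -1/(s - 5) ↔ -e^(5t); 5·s/(s^2 + 25) ↔ 5cos(5t); 1·5/(s^2 + 25) ↔ sin(5t).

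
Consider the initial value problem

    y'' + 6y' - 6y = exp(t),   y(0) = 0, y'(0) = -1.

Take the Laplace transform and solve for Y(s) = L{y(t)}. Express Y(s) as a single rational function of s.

Apply the Laplace transform to the equation.
With L{y''} = s^2 Y - s·y(0) - y'(0) and L{y'} = sY - y(0), with y(0) = 0, y'(0) = -1: the LHS transforms to (s^2 + 6*s - 6)Y - (-1).
The right side is L{exp(t)} = 1/(s - 1).
So (s^2 + 6*s - 6)Y = 1/(s - 1) + (-1).
Divide through and combine into a single rational function.

Y(s) = (-s + 2)/(s^3 + 5*s^2 - 12*s + 6)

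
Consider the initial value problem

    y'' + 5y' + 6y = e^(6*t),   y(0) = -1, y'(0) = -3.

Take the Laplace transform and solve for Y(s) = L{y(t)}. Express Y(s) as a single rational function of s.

Y(s) = (-s^2 - 2*s + 49)/(s^3 - s^2 - 24*s - 36)

Transform both sides with L{·}.
With L{y''} = s^2 Y - s·y(0) - y'(0) and L{y'} = sY - y(0), with y(0) = -1, y'(0) = -3: the LHS transforms to (s^2 + 5*s + 6)Y - (-s - 8).
The right side is L{e^(6*t)} = 1/(s - 6).
So (s^2 + 5*s + 6)Y = 1/(s - 6) + (-s - 8).
Divide through and combine into a single rational function.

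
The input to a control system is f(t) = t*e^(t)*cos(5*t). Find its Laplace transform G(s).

L{cos(5t)} = s/(s^2 + 25).
Multiplying by e^(t) shifts s → s - 1, so L{e^(t)*cos(5*t)} = (s - 1)/((s - 1)^2 + 25).
Then apply L{t·g(t)} = -d/ds[H(s)] with H(s) = (s - 1)/((s - 1)^2 + 25):
differentiating 1 time and applying the sign gives (s - 6)*(s + 4)/(s^2 - 2*s + 26)^2.

G(s) = (s - 6)*(s + 4)/(s^2 - 2*s + 26)^2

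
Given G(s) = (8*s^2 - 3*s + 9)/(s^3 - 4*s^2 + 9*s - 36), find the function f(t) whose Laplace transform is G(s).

Factor the denominator: s^3 - 4*s^2 + 9*s - 36 = (s - 4)*(s^2 + 9).
Partial fraction decomposition gives [5/(s - 4)] + [3*s/(s^2 + 9)] + [9/(s^2 + 9)].
Invert each term: 5/(s - 4) ↔ 5e^(4t); 3·s/(s^2 + 9) ↔ 3cos(3t); 3·3/(s^2 + 9) ↔ 3sin(3t).

f(t) = 5*exp(4*t) + 3*sin(3*t) + 3*cos(3*t)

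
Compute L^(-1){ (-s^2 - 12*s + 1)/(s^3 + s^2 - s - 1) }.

Factor the denominator: s^3 + s^2 - s - 1 = (s - 1)*(s + 1)^2.
Partial fraction decomposition gives [2/(s + 1)] + [-6/(s + 1)^2] + [-3/(s - 1)].
Invert each term: 2/(s + 1) ↔ 2e^(-t); -6/(s + 1)^2 ↔ -6t·e^(-t); -3/(s - 1) ↔ -3e^(t).

-6*t*exp(-t) - 3*exp(t) + 2*exp(-t)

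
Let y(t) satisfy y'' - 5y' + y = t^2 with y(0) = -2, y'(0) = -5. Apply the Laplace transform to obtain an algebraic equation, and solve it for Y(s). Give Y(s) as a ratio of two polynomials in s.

Apply the Laplace transform to the equation.
Using L{y''} = s^2 Y - s·y(0) - y'(0) and L{y'} = sY - y(0), with y(0) = -2, y'(0) = -5, the left side becomes (s^2 - 5*s + 1)Y - (-2*s + 5).
The right side is L{t^2} = 2/s^3.
So (s^2 - 5*s + 1)Y = 2/s^3 + (-2*s + 5).
Isolate Y and clear denominators.

Y(s) = (-2*s^4 + 5*s^3 + 2)/(s^5 - 5*s^4 + s^3)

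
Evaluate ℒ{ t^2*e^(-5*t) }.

L{e^(-5t)} = 1/(s + 5).
Then apply L{t^2·g(t)} = (-1)^2 d^2/ds^2[H(s)] with H(s) = 1/(s + 5):
differentiating 2 times and applying the sign gives 2/(s + 5)^3.

2/(s + 5)^3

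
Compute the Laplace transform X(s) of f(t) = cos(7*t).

X(s) = s/(s^2 + 49)

L{cos(7t)} = s/(s^2 + 49).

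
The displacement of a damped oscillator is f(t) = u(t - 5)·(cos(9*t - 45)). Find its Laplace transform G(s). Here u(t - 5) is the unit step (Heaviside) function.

G(s) = s*exp(-5*s)/(s^2 + 81)

By the second shifting theorem, L{u(t - c)·g(t - c)} = e^(-cs)·H(s) with c = 5 and H(s) = L{g(t)}.
L{cos(9t)} = s/(s^2 + 81).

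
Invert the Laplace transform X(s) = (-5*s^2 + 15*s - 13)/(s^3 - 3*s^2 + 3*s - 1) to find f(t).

Factor the denominator: s^3 - 3*s^2 + 3*s - 1 = (s - 1)^3.
Partial fraction decomposition gives [-5/(s - 1)] + [5/(s - 1)^2] + [-3/(s - 1)^3].
Invert each term: -5/(s - 1) ↔ -5e^(t); 5/(s - 1)^2 ↔ 5t·e^(t); -3/(s - 1)^3 ↔ (-3/2)t^2·e^(t).

f(t) = -3*t^2*exp(t)/2 + 5*t*exp(t) - 5*exp(t)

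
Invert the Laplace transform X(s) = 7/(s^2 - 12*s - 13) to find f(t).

Rewrite the denominator: s^2 - 12*s - 13 = (s - 6)^2 - 49.
The form in (s - 6) signals a first-shifting-theorem factor e^(6t).
Since L{sinh(7t)} = 7/(s^2 - 49), the inverse is e^(6*t)*sinh(7*t).

f(t) = exp(6*t)*sinh(7*t)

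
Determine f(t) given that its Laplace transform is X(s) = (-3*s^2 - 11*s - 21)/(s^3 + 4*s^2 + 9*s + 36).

f(t) = -sin(3*t) - 2*cos(3*t) - exp(-4*t)

Factor the denominator: s^3 + 4*s^2 + 9*s + 36 = (s + 4)*(s^2 + 9).
Partial fraction decomposition gives [-1/(s + 4)] + [-2*s/(s^2 + 9)] + [-3/(s^2 + 9)].
Invert each term: -1/(s + 4) ↔ -e^(-4t); -2·s/(s^2 + 9) ↔ -2cos(3t); -1·3/(s^2 + 9) ↔ -sin(3t).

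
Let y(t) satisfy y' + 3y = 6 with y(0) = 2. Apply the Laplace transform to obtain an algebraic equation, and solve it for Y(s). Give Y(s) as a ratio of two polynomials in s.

Apply the Laplace transform to the equation.
With L{y'} = sY - y(0) = sY - 2: the LHS transforms to (s + 3)Y - (2).
The right side is L{6} = 6/s.
So (s + 3)Y = 6/s + (2).
Isolate Y and clear denominators.

Y(s) = 2/s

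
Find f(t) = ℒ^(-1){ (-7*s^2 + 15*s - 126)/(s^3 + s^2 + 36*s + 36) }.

Factor the denominator: s^3 + s^2 + 36*s + 36 = (s + 1)*(s^2 + 36).
Partial fraction decomposition gives [-4/(s + 1)] + [-3*s/(s^2 + 36)] + [18/(s^2 + 36)].
Invert each term: -4/(s + 1) ↔ -4e^(-t); -3·s/(s^2 + 36) ↔ -3cos(6t); 3·6/(s^2 + 36) ↔ 3sin(6t).

f(t) = 3*sin(6*t) - 3*cos(6*t) - 4*exp(-t)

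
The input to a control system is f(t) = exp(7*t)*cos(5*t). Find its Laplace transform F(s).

L{cos(5t)} = s/(s^2 + 25).
By the first shifting theorem, multiplying by e^(7t) replaces s with s - 7.

F(s) = (s - 7)/((s - 7)^2 + 25)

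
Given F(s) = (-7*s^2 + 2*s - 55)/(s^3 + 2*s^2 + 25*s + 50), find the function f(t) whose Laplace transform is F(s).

f(t) = 2*sin(5*t) - 4*cos(5*t) - 3*exp(-2*t)

Factor the denominator: s^3 + 2*s^2 + 25*s + 50 = (s + 2)*(s^2 + 25).
Partial fraction decomposition gives [-3/(s + 2)] + [-4*s/(s^2 + 25)] + [10/(s^2 + 25)].
Invert each term: -3/(s + 2) ↔ -3e^(-2t); -4·s/(s^2 + 25) ↔ -4cos(5t); 2·5/(s^2 + 25) ↔ 2sin(5t).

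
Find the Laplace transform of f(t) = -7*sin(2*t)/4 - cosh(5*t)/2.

-s/(2*(s^2 - 25)) - 7/(2*(s^2 + 4))

Apply the Laplace transform termwise.
(-1/2)·[L{cosh(5t)} = s/(s^2 - 25)]; (-7/4)·[L{sin(2t)} = 2/(s^2 + 4)].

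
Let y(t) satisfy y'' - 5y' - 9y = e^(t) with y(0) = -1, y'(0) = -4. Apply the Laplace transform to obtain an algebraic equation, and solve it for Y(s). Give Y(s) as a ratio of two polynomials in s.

Y(s) = (-s^2 + 2*s)/(s^3 - 6*s^2 - 4*s + 9)

Laplace-transform each side.
The derivative rules (L{y''} = s^2 Y - s·y(0) - y'(0) and L{y'} = sY - y(0), with y(0) = -1, y'(0) = -4) turn the left side into (s^2 - 5*s - 9)Y - (-s + 1).
The right side is L{e^(t)} = 1/(s - 1).
So (s^2 - 5*s - 9)Y = 1/(s - 1) + (-s + 1).
Isolate Y and clear denominators.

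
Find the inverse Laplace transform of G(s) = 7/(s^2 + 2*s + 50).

Rewrite the denominator: s^2 + 2*s + 50 = (s + 1)^2 + 49.
The form in (s + 1) signals a first-shifting-theorem factor e^(-t).
Since L{sin(7t)} = 7/(s^2 + 49), the inverse is e^(-t)*sin(7*t).

exp(-t)*sin(7*t)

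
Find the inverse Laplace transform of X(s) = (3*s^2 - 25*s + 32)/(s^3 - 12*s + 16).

Factor the denominator: s^3 - 12*s + 16 = (s - 2)^2*(s + 4).
Partial fraction decomposition gives [-2/(s - 2)] + [-1/(s - 2)^2] + [5/(s + 4)].
Invert each term: -2/(s - 2) ↔ -2e^(2t); -1/(s - 2)^2 ↔ -t·e^(2t); 5/(s + 4) ↔ 5e^(-4t).

-t*exp(2*t) - 2*exp(2*t) + 5*exp(-4*t)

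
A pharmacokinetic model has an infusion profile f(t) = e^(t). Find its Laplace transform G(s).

L{1} = 1/s.
By the first shifting theorem, multiplying by e^(t) replaces s with s - 1.

G(s) = 1/(s - 1)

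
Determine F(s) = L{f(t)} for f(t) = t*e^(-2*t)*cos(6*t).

F(s) = (s - 4)*(s + 8)/(s^2 + 4*s + 40)^2

L{cos(6t)} = s/(s^2 + 36).
Multiplying by e^(-2t) shifts s → s + 2, so L{e^(-2*t)*cos(6*t)} = (s + 2)/((s + 2)^2 + 36).
Then apply L{t·g(t)} = -d/ds[G(s)] with G(s) = (s + 2)/((s + 2)^2 + 36):
differentiating 1 time and applying the sign gives (s - 4)*(s + 8)/(s^2 + 4*s + 40)^2.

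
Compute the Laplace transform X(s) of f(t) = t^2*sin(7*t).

X(s) = 14*(3*s^2 - 49)/(s^2 + 49)^3

L{sin(7t)} = 7/(s^2 + 49).
Then apply L{t^2·g(t)} = (-1)^2 d^2/ds^2[G(s)] with G(s) = 7/(s^2 + 49):
differentiating 2 times and applying the sign gives 14*(3*s^2 - 49)/(s^2 + 49)^3.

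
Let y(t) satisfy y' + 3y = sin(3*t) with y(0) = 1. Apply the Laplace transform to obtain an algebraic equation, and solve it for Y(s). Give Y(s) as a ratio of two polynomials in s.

Laplace-transform each side.
With L{y'} = sY - y(0) = sY - 1: the LHS transforms to (s + 3)Y - (1).
The right side is L{sin(3*t)} = 3/(s^2 + 9).
So (s + 3)Y = 3/(s^2 + 9) + (1).
Divide through and combine into a single rational function.

Y(s) = (s^2 + 12)/(s^3 + 3*s^2 + 9*s + 27)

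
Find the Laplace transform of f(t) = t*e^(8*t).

(s - 8)^(-2)

L{e^(8t)} = 1/(s - 8).
Then apply L{t·g(t)} = -d/ds[G(s)] with G(s) = 1/(s - 8):
differentiating 1 time and applying the sign gives (s - 8)^(-2).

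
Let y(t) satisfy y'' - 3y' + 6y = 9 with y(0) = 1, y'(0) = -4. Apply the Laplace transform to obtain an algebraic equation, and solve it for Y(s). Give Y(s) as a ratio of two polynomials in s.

Y(s) = (s^2 - 7*s + 9)/(s^3 - 3*s^2 + 6*s)

Transform both sides with L{·}.
Using L{y''} = s^2 Y - s·y(0) - y'(0) and L{y'} = sY - y(0), with y(0) = 1, y'(0) = -4, the left side becomes (s^2 - 3*s + 6)Y - (s - 7).
The right side is L{9} = 9/s.
So (s^2 - 3*s + 6)Y = 9/s + (s - 7).
Solve for Y(s) and write it as one ratio of polynomials.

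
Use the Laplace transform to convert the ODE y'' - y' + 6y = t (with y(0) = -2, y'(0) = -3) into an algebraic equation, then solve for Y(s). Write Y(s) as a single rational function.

Transform both sides with L{·}.
The derivative rules (L{y''} = s^2 Y - s·y(0) - y'(0) and L{y'} = sY - y(0), with y(0) = -2, y'(0) = -3) turn the left side into (s^2 - s + 6)Y - (-2*s - 1).
The right side is L{t} = s^(-2).
So (s^2 - s + 6)Y = s^(-2) + (-2*s - 1).
Isolate Y and clear denominators.

Y(s) = (-2*s^3 - s^2 + 1)/(s^4 - s^3 + 6*s^2)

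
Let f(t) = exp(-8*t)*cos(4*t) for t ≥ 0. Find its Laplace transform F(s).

L{cos(4t)} = s/(s^2 + 16).
By the first shifting theorem, multiplying by e^(-8t) replaces s with s + 8.

F(s) = (s + 8)/((s + 8)^2 + 16)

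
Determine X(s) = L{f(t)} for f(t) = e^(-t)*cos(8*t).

X(s) = (s + 1)/((s + 1)^2 + 64)

L{cos(8t)} = s/(s^2 + 64).
By the first shifting theorem, multiplying by e^(-t) replaces s with s + 1.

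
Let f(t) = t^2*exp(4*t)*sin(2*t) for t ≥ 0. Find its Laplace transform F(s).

F(s) = 4*(3*s^2 - 24*s + 44)/(s^2 - 8*s + 20)^3

L{sin(2t)} = 2/(s^2 + 4).
Multiplying by e^(4t) shifts s → s - 4, so L{exp(4*t)*sin(2*t)} = 2/((s - 4)^2 + 4).
Then apply L{t^2·g(t)} = (-1)^2 d^2/ds^2[G(s)] with G(s) = 2/((s - 4)^2 + 4):
differentiating 2 times and applying the sign gives 4*(3*s^2 - 24*s + 44)/(s^2 - 8*s + 20)^3.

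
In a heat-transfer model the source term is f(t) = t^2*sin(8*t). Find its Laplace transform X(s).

X(s) = 16*(3*s^2 - 64)/(s^2 + 64)^3

L{sin(8t)} = 8/(s^2 + 64).
Then apply L{t^2·g(t)} = (-1)^2 d^2/ds^2[G(s)] with G(s) = 8/(s^2 + 64):
differentiating 2 times and applying the sign gives 16*(3*s^2 - 64)/(s^2 + 64)^3.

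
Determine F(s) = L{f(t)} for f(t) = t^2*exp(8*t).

L{e^(8t)} = 1/(s - 8).
Then apply L{t^2·g(t)} = (-1)^2 d^2/ds^2[G(s)] with G(s) = 1/(s - 8):
differentiating 2 times and applying the sign gives 2/(s - 8)^3.

F(s) = 2/(s - 8)^3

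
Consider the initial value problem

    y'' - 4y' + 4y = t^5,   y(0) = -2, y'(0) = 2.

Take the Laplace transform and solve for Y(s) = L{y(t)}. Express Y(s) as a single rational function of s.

Y(s) = (-2*s^7 + 10*s^6 + 120)/(s^8 - 4*s^7 + 4*s^6)

Transform both sides with L{·}.
The derivative rules (L{y''} = s^2 Y - s·y(0) - y'(0) and L{y'} = sY - y(0), with y(0) = -2, y'(0) = 2) turn the left side into (s^2 - 4*s + 4)Y - (-2*s + 10).
The right side is L{t^5} = 120/s^6.
So (s^2 - 4*s + 4)Y = 120/s^6 + (-2*s + 10).
Isolate Y and clear denominators.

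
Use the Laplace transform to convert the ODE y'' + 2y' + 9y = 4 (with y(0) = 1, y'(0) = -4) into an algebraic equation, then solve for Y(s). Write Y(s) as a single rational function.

Apply the Laplace transform to the equation.
Using L{y''} = s^2 Y - s·y(0) - y'(0) and L{y'} = sY - y(0), with y(0) = 1, y'(0) = -4, the left side becomes (s^2 + 2*s + 9)Y - (s - 2).
The right side is L{4} = 4/s.
So (s^2 + 2*s + 9)Y = 4/s + (s - 2).
Isolate Y and clear denominators.

Y(s) = (s^2 - 2*s + 4)/(s^3 + 2*s^2 + 9*s)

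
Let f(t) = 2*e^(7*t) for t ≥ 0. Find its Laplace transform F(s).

L{2} = 2/s.
By the first shifting theorem, multiplying by e^(7t) replaces s with s - 7.

F(s) = 2/(s - 7)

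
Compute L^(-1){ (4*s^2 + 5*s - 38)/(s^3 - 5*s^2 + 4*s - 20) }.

3*exp(5*t) + 5*sin(2*t) + cos(2*t)

Factor the denominator: s^3 - 5*s^2 + 4*s - 20 = (s - 5)*(s^2 + 4).
Partial fraction decomposition gives [3/(s - 5)] + [s/(s^2 + 4)] + [10/(s^2 + 4)].
Invert each term: 3/(s - 5) ↔ 3e^(5t); 1·s/(s^2 + 4) ↔ cos(2t); 5·2/(s^2 + 4) ↔ 5sin(2t).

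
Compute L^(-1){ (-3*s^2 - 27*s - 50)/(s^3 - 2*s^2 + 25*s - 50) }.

-4*exp(2*t) - 5*sin(5*t) + cos(5*t)

Factor the denominator: s^3 - 2*s^2 + 25*s - 50 = (s - 2)*(s^2 + 25).
Partial fraction decomposition gives [-4/(s - 2)] + [s/(s^2 + 25)] + [-25/(s^2 + 25)].
Invert each term: -4/(s - 2) ↔ -4e^(2t); 1·s/(s^2 + 25) ↔ cos(5t); -5·5/(s^2 + 25) ↔ -5sin(5t).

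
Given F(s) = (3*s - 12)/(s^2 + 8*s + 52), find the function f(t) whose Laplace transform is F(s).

Complete the square in the denominator: s^2 + 8*s + 52 = (s + 4)^2 + 6^2.
Split the numerator to match: 3*s - 12 = 3·(s + 4) - 4·6.
Invert each term: 3·(s + 4)/((s + 4)^2 + 36) ↔ 3e^(-4t)cos(6t); -4·6/((s + 4)^2 + 36) ↔ -4e^(-4t)sin(6t).

f(t) = -4*exp(-4*t)*sin(6*t) + 3*exp(-4*t)*cos(6*t)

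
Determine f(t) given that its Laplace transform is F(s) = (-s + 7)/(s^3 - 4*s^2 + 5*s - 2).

f(t) = -6*t*exp(t) + 5*exp(2*t) - 5*exp(t)

Factor the denominator: s^3 - 4*s^2 + 5*s - 2 = (s - 2)*(s - 1)^2.
Partial fraction decomposition gives [-5/(s - 1)] + [-6/(s - 1)^2] + [5/(s - 2)].
Invert each term: -5/(s - 1) ↔ -5e^(t); -6/(s - 1)^2 ↔ -6t·e^(t); 5/(s - 2) ↔ 5e^(2t).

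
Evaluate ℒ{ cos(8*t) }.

s/(s^2 + 64)

L{cos(8t)} = s/(s^2 + 64).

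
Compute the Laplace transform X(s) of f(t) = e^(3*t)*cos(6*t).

L{cos(6t)} = s/(s^2 + 36).
By the first shifting theorem, multiplying by e^(3t) replaces s with s - 3.

X(s) = (s - 3)/((s - 3)^2 + 36)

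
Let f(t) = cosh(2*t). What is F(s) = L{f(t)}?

L{cosh(2t)} = s/(s^2 - 4).

F(s) = s/(s^2 - 4)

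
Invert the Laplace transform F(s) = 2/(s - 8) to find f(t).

f(t) = 2*exp(8*t)

Since L{e^(8t)} = 1/(s - 8), the inverse is exp(8*t), scaled by 2.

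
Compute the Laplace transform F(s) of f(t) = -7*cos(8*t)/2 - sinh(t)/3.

F(s) = -7*s/(2*(s^2 + 64)) - 1/(3*(s^2 - 1))

Apply the Laplace transform termwise.
(-7/2)·[L{cos(8t)} = s/(s^2 + 64)]; (-1/3)·[L{sinh(t)} = 1/(s^2 - 1)].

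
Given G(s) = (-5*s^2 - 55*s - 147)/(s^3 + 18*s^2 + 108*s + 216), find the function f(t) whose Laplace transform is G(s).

Factor the denominator: s^3 + 18*s^2 + 108*s + 216 = (s + 6)^3.
Partial fraction decomposition gives [-5/(s + 6)] + [5/(s + 6)^2] + [3/(s + 6)^3].
Invert each term: -5/(s + 6) ↔ -5e^(-6t); 5/(s + 6)^2 ↔ 5t·e^(-6t); 3/(s + 6)^3 ↔ (3/2)t^2·e^(-6t).

f(t) = 3*t^2*exp(-6*t)/2 + 5*t*exp(-6*t) - 5*exp(-6*t)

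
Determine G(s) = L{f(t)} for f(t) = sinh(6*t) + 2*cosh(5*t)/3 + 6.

The transform is linear, so treat each term independently.
L{sinh(6t)} = 6/(s^2 - 36); (2/3)·[L{cosh(5t)} = s/(s^2 - 25)]; L{6} = 6/s.

G(s) = 2*s/(3*(s^2 - 25)) + 6/(s^2 - 36) + 6/s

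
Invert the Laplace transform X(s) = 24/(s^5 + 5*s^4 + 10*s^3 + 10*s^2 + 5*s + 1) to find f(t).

Rewrite the denominator: s^5 + 5*s^4 + 10*s^3 + 10*s^2 + 5*s + 1 = (s + 1)^5.
The form in (s + 1) signals a first-shifting-theorem factor e^(-t).
Since L{t^4} = 4!/s^5 = 24/s^5, the inverse is t^4*e^(-t).

f(t) = t^4*exp(-t)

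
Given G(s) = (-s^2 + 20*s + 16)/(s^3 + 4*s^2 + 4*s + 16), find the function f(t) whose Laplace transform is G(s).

f(t) = 4*sin(2*t) + 3*cos(2*t) - 4*exp(-4*t)

Factor the denominator: s^3 + 4*s^2 + 4*s + 16 = (s + 4)*(s^2 + 4).
Partial fraction decomposition gives [-4/(s + 4)] + [3*s/(s^2 + 4)] + [8/(s^2 + 4)].
Invert each term: -4/(s + 4) ↔ -4e^(-4t); 3·s/(s^2 + 4) ↔ 3cos(2t); 4·2/(s^2 + 4) ↔ 4sin(2t).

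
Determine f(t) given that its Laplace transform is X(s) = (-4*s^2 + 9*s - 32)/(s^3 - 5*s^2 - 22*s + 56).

f(t) = -3*exp(7*t) + exp(2*t) - 2*exp(-4*t)

Factor the denominator: s^3 - 5*s^2 - 22*s + 56 = (s - 7)*(s - 2)*(s + 4).
Partial fraction decomposition gives [-2/(s + 4)] + [1/(s - 2)] + [-3/(s - 7)].
Invert each term: -2/(s + 4) ↔ -2e^(-4t); 1/(s - 2) ↔ e^(2t); -3/(s - 7) ↔ -3e^(7t).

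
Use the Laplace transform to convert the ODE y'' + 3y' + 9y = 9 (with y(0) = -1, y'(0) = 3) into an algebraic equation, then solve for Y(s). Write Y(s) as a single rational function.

Take the Laplace transform of both sides.
Using L{y''} = s^2 Y - s·y(0) - y'(0) and L{y'} = sY - y(0), with y(0) = -1, y'(0) = 3, the left side becomes (s^2 + 3*s + 9)Y - (-s).
The right side is L{9} = 9/s.
So (s^2 + 3*s + 9)Y = 9/s + (-s).
Divide through and combine into a single rational function.

Y(s) = (-s^2 + 9)/(s^3 + 3*s^2 + 9*s)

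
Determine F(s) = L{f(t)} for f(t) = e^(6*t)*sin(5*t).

F(s) = 5/((s - 6)^2 + 25)

L{sin(5t)} = 5/(s^2 + 25).
By the first shifting theorem, multiplying by e^(6t) replaces s with s - 6.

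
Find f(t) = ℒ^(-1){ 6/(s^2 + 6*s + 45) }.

Rewrite the denominator: s^2 + 6*s + 45 = (s + 3)^2 + 36.
The form in (s + 3) signals a first-shifting-theorem factor e^(-3t).
Since L{sin(6t)} = 6/(s^2 + 36), the inverse is exp(-3*t)*sin(6*t).

f(t) = exp(-3*t)*sin(6*t)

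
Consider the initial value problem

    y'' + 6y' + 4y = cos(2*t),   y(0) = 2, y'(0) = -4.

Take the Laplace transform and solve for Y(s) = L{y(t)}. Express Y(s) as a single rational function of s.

Y(s) = (2*s^3 + 8*s^2 + 9*s + 32)/(s^4 + 6*s^3 + 8*s^2 + 24*s + 16)

Laplace-transform each side.
The derivative rules (L{y''} = s^2 Y - s·y(0) - y'(0) and L{y'} = sY - y(0), with y(0) = 2, y'(0) = -4) turn the left side into (s^2 + 6*s + 4)Y - (2*s + 8).
The right side is L{cos(2*t)} = s/(s^2 + 4).
So (s^2 + 6*s + 4)Y = s/(s^2 + 4) + (2*s + 8).
Isolate Y and clear denominators.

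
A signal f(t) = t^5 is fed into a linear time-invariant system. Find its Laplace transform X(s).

L{t^5} = 5!/s^6 = 120/s^6.

X(s) = 120/s^6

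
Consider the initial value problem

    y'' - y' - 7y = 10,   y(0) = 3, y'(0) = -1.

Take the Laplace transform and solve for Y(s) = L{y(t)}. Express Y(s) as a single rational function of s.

Y(s) = (3*s^2 - 4*s + 10)/(s^3 - s^2 - 7*s)

Take the Laplace transform of both sides.
The derivative rules (L{y''} = s^2 Y - s·y(0) - y'(0) and L{y'} = sY - y(0), with y(0) = 3, y'(0) = -1) turn the left side into (s^2 - s - 7)Y - (3*s - 4).
The right side is L{10} = 10/s.
So (s^2 - s - 7)Y = 10/s + (3*s - 4).
Solve for Y(s) and write it as one ratio of polynomials.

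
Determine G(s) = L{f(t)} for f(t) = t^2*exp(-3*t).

L{e^(-3t)} = 1/(s + 3).
Then apply L{t^2·g(t)} = (-1)^2 d^2/ds^2[H(s)] with H(s) = 1/(s + 3):
differentiating 2 times and applying the sign gives 2/(s + 3)^3.

G(s) = 2/(s + 3)^3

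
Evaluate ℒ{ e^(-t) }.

L{e^(-t)} = 1/(s + 1).

1/(s + 1)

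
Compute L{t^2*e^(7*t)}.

L{e^(7t)} = 1/(s - 7).
Then apply L{t^2·g(t)} = (-1)^2 d^2/ds^2[G(s)] with G(s) = 1/(s - 7):
differentiating 2 times and applying the sign gives 2/(s - 7)^3.

2/(s - 7)^3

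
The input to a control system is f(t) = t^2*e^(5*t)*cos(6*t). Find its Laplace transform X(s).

L{cos(6t)} = s/(s^2 + 36).
Multiplying by e^(5t) shifts s → s - 5, so L{e^(5*t)*cos(6*t)} = (s - 5)/((s - 5)^2 + 36).
Then apply L{t^2·g(t)} = (-1)^2 d^2/ds^2[G(s)] with G(s) = (s - 5)/((s - 5)^2 + 36):
differentiating 2 times and applying the sign gives 2*(s - 5)*(s^2 - 10*s - 83)/(s^2 - 10*s + 61)^3.

X(s) = 2*(s - 5)*(s^2 - 10*s - 83)/(s^2 - 10*s + 61)^3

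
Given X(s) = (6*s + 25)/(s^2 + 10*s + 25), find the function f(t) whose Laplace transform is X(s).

f(t) = -5*t*exp(-5*t) + 6*exp(-5*t)

Factor the denominator: s^2 + 10*s + 25 = (s + 5)^2.
Partial fraction decomposition gives [6/(s + 5)] + [-5/(s + 5)^2].
Invert each term: 6/(s + 5) ↔ 6e^(-5t); -5/(s + 5)^2 ↔ -5t·e^(-5t).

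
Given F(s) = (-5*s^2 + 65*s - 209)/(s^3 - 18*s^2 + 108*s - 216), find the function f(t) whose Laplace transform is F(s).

f(t) = t^2*exp(6*t)/2 + 5*t*exp(6*t) - 5*exp(6*t)

Factor the denominator: s^3 - 18*s^2 + 108*s - 216 = (s - 6)^3.
Partial fraction decomposition gives [-5/(s - 6)] + [5/(s - 6)^2] + [(s - 6)^(-3)].
Invert each term: -5/(s - 6) ↔ -5e^(6t); 5/(s - 6)^2 ↔ 5t·e^(6t); 1/(s - 6)^3 ↔ (1/2)t^2·e^(6t).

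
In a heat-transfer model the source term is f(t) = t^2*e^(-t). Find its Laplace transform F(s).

F(s) = 2/(s + 1)^3

L{e^(-t)} = 1/(s + 1).
Then apply L{t^2·g(t)} = (-1)^2 d^2/ds^2[G(s)] with G(s) = 1/(s + 1):
differentiating 2 times and applying the sign gives 2/(s + 1)^3.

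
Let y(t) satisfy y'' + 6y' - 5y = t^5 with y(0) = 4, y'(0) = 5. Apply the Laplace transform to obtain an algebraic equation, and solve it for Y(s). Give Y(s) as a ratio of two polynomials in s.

Y(s) = (4*s^7 + 29*s^6 + 120)/(s^8 + 6*s^7 - 5*s^6)

Transform both sides with L{·}.
Using L{y''} = s^2 Y - s·y(0) - y'(0) and L{y'} = sY - y(0), with y(0) = 4, y'(0) = 5, the left side becomes (s^2 + 6*s - 5)Y - (4*s + 29).
The right side is L{t^5} = 120/s^6.
So (s^2 + 6*s - 5)Y = 120/s^6 + (4*s + 29).
Divide through and combine into a single rational function.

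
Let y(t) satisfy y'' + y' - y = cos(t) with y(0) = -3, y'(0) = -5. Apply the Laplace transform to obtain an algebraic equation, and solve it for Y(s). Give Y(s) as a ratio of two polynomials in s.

Y(s) = (-3*s^3 - 8*s^2 - 2*s - 8)/(s^4 + s^3 + s - 1)

Apply the Laplace transform to the equation.
The derivative rules (L{y''} = s^2 Y - s·y(0) - y'(0) and L{y'} = sY - y(0), with y(0) = -3, y'(0) = -5) turn the left side into (s^2 + s - 1)Y - (-3*s - 8).
The right side is L{cos(t)} = s/(s^2 + 1).
So (s^2 + s - 1)Y = s/(s^2 + 1) + (-3*s - 8).
Solve for Y(s) and write it as one ratio of polynomials.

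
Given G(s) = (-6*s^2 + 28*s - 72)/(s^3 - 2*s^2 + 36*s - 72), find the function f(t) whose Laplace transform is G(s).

f(t) = -exp(2*t) + 3*sin(6*t) - 5*cos(6*t)

Factor the denominator: s^3 - 2*s^2 + 36*s - 72 = (s - 2)*(s^2 + 36).
Partial fraction decomposition gives [-1/(s - 2)] + [-5*s/(s^2 + 36)] + [18/(s^2 + 36)].
Invert each term: -1/(s - 2) ↔ -e^(2t); -5·s/(s^2 + 36) ↔ -5cos(6t); 3·6/(s^2 + 36) ↔ 3sin(6t).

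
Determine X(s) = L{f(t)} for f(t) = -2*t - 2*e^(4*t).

X(s) = -2/(s - 4) - 2/s^2

Apply the Laplace transform termwise.
(-2)·[L{e^(4t)} = 1/(s - 4)]; (-2)·[L{t} = 1!/s^2 = 1/s^2].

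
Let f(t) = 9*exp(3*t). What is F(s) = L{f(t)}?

L{9} = 9/s.
By the first shifting theorem, multiplying by e^(3t) replaces s with s - 3.

F(s) = 9/(s - 3)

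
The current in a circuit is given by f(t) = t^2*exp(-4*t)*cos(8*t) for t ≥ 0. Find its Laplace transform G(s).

L{cos(8t)} = s/(s^2 + 64).
Multiplying by e^(-4t) shifts s → s + 4, so L{exp(-4*t)*cos(8*t)} = (s + 4)/((s + 4)^2 + 64).
Then apply L{t^2·g(t)} = (-1)^2 d^2/ds^2[H(s)] with H(s) = (s + 4)/((s + 4)^2 + 64):
differentiating 2 times and applying the sign gives 2*(s + 4)*(s^2 + 8*s - 176)/(s^2 + 8*s + 80)^3.

G(s) = 2*(s + 4)*(s^2 + 8*s - 176)/(s^2 + 8*s + 80)^3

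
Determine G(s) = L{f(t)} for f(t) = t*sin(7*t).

G(s) = 14*s/(s^2 + 49)^2

L{sin(7t)} = 7/(s^2 + 49).
Then apply L{t·g(t)} = -d/ds[H(s)] with H(s) = 7/(s^2 + 49):
differentiating 1 time and applying the sign gives 14*s/(s^2 + 49)^2.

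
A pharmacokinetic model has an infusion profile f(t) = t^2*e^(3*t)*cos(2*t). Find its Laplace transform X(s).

X(s) = 2*(s - 3)*(s^2 - 6*s - 3)/(s^2 - 6*s + 13)^3

L{cos(2t)} = s/(s^2 + 4).
Multiplying by e^(3t) shifts s → s - 3, so L{e^(3*t)*cos(2*t)} = (s - 3)/((s - 3)^2 + 4).
Then apply L{t^2·g(t)} = (-1)^2 d^2/ds^2[G(s)] with G(s) = (s - 3)/((s - 3)^2 + 4):
differentiating 2 times and applying the sign gives 2*(s - 3)*(s^2 - 6*s - 3)/(s^2 - 6*s + 13)^3.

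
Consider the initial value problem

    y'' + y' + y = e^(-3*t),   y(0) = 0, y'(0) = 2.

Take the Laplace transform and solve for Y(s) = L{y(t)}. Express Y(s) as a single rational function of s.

Y(s) = (2*s + 7)/(s^3 + 4*s^2 + 4*s + 3)

Take the Laplace transform of both sides.
The derivative rules (L{y''} = s^2 Y - s·y(0) - y'(0) and L{y'} = sY - y(0), with y(0) = 0, y'(0) = 2) turn the left side into (s^2 + s + 1)Y - (2).
The right side is L{e^(-3*t)} = 1/(s + 3).
So (s^2 + s + 1)Y = 1/(s + 3) + (2).
Isolate Y and clear denominators.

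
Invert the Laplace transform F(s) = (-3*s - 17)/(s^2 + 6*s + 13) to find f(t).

Complete the square in the denominator: s^2 + 6*s + 13 = (s + 3)^2 + 2^2.
Split the numerator to match: -3*s - 17 = -3·(s + 3) - 4·2.
Invert each term: -3·(s + 3)/((s + 3)^2 + 4) ↔ -3e^(-3t)cos(2t); -4·2/((s + 3)^2 + 4) ↔ -4e^(-3t)sin(2t).

f(t) = -4*exp(-3*t)*sin(2*t) - 3*exp(-3*t)*cos(2*t)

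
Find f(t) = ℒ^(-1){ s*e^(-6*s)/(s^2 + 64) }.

The factor e^(-6s) signals a time shift by c = 6 (second shifting theorem).
L{cos(8t)} = s/(s^2 + 64), so L^-1{s/(s^2 + 64)} = cos(8*t).
Hence the inverse is u(t - 6) times that function evaluated at t - 6.

f(t) = Heaviside(t - 6)*(cos(8*t - 48))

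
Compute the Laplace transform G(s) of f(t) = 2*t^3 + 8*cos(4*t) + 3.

The transform is linear, so treat each term independently.
(2)·[L{t^3} = 3!/s^4 = 6/s^4]; (8)·[L{cos(4t)} = s/(s^2 + 16)]; L{3} = 3/s.

G(s) = 8*s/(s^2 + 16) + 3/s + 12/s^4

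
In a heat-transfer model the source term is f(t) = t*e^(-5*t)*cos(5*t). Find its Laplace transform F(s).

L{cos(5t)} = s/(s^2 + 25).
Multiplying by e^(-5t) shifts s → s + 5, so L{e^(-5*t)*cos(5*t)} = (s + 5)/((s + 5)^2 + 25).
Then apply L{t·g(t)} = -d/ds[G(s)] with G(s) = (s + 5)/((s + 5)^2 + 25):
differentiating 1 time and applying the sign gives s*(s + 10)/(s^2 + 10*s + 50)^2.

F(s) = s*(s + 10)/(s^2 + 10*s + 50)^2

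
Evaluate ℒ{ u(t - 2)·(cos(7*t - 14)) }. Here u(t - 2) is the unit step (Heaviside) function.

s*exp(-2*s)/(s^2 + 49)

By the second shifting theorem, L{u(t - c)·g(t - c)} = e^(-cs)·H(s) with c = 2 and H(s) = L{g(t)}.
L{cos(7t)} = s/(s^2 + 49).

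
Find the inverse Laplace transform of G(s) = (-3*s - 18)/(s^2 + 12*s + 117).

-3*exp(-6*t)*cos(9*t)

Rewrite the denominator: s^2 + 12*s + 117 = (s + 6)^2 + 81.
The form in (s + 6) signals a first-shifting-theorem factor e^(-6t).
Since L{cos(9t)} = s/(s^2 + 81), the inverse is e^(-6*t)*cos(9*t), scaled by -3.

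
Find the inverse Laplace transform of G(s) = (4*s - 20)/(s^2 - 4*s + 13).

Complete the square in the denominator: s^2 - 4*s + 13 = (s - 2)^2 + 3^2.
Split the numerator to match: 4*s - 20 = 4·(s - 2) - 4·3.
Invert each term: 4·(s - 2)/((s - 2)^2 + 9) ↔ 4e^(2t)cos(3t); -4·3/((s - 2)^2 + 9) ↔ -4e^(2t)sin(3t).

-4*exp(2*t)*sin(3*t) + 4*exp(2*t)*cos(3*t)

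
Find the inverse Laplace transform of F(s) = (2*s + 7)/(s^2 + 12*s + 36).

Factor the denominator: s^2 + 12*s + 36 = (s + 6)^2.
Partial fraction decomposition gives [2/(s + 6)] + [-5/(s + 6)^2].
Invert each term: 2/(s + 6) ↔ 2e^(-6t); -5/(s + 6)^2 ↔ -5t·e^(-6t).

-5*t*exp(-6*t) + 2*exp(-6*t)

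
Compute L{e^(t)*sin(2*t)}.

2/((s - 1)^2 + 4)

L{sin(2t)} = 2/(s^2 + 4).
By the first shifting theorem, multiplying by e^(t) replaces s with s - 1.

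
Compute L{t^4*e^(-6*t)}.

L{t^4} = 4!/s^5 = 24/s^5.
By the first shifting theorem, multiplying by e^(-6t) replaces s with s + 6.

24/(s + 6)^5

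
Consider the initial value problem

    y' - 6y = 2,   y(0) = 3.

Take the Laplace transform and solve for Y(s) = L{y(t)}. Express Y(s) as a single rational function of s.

Apply the Laplace transform to the equation.
The derivative rules (L{y'} = sY - y(0) = sY - 3) turn the left side into (s - 6)Y - (3).
The right side is L{2} = 2/s.
So (s - 6)Y = 2/s + (3).
Isolate Y and clear denominators.

Y(s) = (3*s + 2)/(s^2 - 6*s)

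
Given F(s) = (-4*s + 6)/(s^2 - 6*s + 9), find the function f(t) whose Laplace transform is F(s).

f(t) = -6*t*exp(3*t) - 4*exp(3*t)

Factor the denominator: s^2 - 6*s + 9 = (s - 3)^2.
Partial fraction decomposition gives [-4/(s - 3)] + [-6/(s - 3)^2].
Invert each term: -4/(s - 3) ↔ -4e^(3t); -6/(s - 3)^2 ↔ -6t·e^(3t).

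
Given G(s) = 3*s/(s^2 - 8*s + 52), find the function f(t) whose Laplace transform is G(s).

f(t) = 2*exp(4*t)*sin(6*t) + 3*exp(4*t)*cos(6*t)

Complete the square in the denominator: s^2 - 8*s + 52 = (s - 4)^2 + 6^2.
Split the numerator to match: 3*s = 3·(s - 4) + 2·6.
Invert each term: 3·(s - 4)/((s - 4)^2 + 36) ↔ 3e^(4t)cos(6t); 2·6/((s - 4)^2 + 36) ↔ 2e^(4t)sin(6t).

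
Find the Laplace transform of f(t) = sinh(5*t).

L{sinh(5t)} = 5/(s^2 - 25).

5/(s^2 - 25)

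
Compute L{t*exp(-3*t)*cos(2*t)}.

(s + 1)*(s + 5)/(s^2 + 6*s + 13)^2

L{cos(2t)} = s/(s^2 + 4).
Multiplying by e^(-3t) shifts s → s + 3, so L{exp(-3*t)*cos(2*t)} = (s + 3)/((s + 3)^2 + 4).
Then apply L{t·g(t)} = -d/ds[G(s)] with G(s) = (s + 3)/((s + 3)^2 + 4):
differentiating 1 time and applying the sign gives (s + 1)*(s + 5)/(s^2 + 6*s + 13)^2.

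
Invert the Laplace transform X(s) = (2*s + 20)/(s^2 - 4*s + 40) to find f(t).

Complete the square in the denominator: s^2 - 4*s + 40 = (s - 2)^2 + 6^2.
Split the numerator to match: 2*s + 20 = 2·(s - 2) + 4·6.
Invert each term: 2·(s - 2)/((s - 2)^2 + 36) ↔ 2e^(2t)cos(6t); 4·6/((s - 2)^2 + 36) ↔ 4e^(2t)sin(6t).

f(t) = 4*exp(2*t)*sin(6*t) + 2*exp(2*t)*cos(6*t)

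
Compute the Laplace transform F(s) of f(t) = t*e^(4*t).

F(s) = (s - 4)^(-2)

L{e^(4t)} = 1/(s - 4).
Then apply L{t·g(t)} = -d/ds[G(s)] with G(s) = 1/(s - 4):
differentiating 1 time and applying the sign gives (s - 4)^(-2).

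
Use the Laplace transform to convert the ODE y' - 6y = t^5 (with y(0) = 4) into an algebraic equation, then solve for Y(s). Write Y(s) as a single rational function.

Y(s) = (4*s^6 + 120)/(s^7 - 6*s^6)

Take the Laplace transform of both sides.
With L{y'} = sY - y(0) = sY - 4: the LHS transforms to (s - 6)Y - (4).
The right side is L{t^5} = 120/s^6.
So (s - 6)Y = 120/s^6 + (4).
Divide through and combine into a single rational function.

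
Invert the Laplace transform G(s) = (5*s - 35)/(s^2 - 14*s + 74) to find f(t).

Rewrite the denominator: s^2 - 14*s + 74 = (s - 7)^2 + 25.
The form in (s - 7) signals a first-shifting-theorem factor e^(7t).
Since L{cos(5t)} = s/(s^2 + 25), the inverse is e^(7*t)*cos(5*t), scaled by 5.

f(t) = 5*exp(7*t)*cos(5*t)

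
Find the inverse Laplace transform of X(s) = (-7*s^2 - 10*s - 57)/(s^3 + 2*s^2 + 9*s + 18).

-2*sin(3*t) - 2*cos(3*t) - 5*exp(-2*t)

Factor the denominator: s^3 + 2*s^2 + 9*s + 18 = (s + 2)*(s^2 + 9).
Partial fraction decomposition gives [-5/(s + 2)] + [-2*s/(s^2 + 9)] + [-6/(s^2 + 9)].
Invert each term: -5/(s + 2) ↔ -5e^(-2t); -2·s/(s^2 + 9) ↔ -2cos(3t); -2·3/(s^2 + 9) ↔ -2sin(3t).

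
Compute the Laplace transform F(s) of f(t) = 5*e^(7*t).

L{5} = 5/s.
By the first shifting theorem, multiplying by e^(7t) replaces s with s - 7.

F(s) = 5/(s - 7)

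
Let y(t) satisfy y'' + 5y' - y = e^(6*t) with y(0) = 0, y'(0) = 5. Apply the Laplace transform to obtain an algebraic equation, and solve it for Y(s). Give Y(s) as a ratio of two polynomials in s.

Y(s) = (5*s - 29)/(s^3 - s^2 - 31*s + 6)

Transform both sides with L{·}.
With L{y''} = s^2 Y - s·y(0) - y'(0) and L{y'} = sY - y(0), with y(0) = 0, y'(0) = 5: the LHS transforms to (s^2 + 5*s - 1)Y - (5).
The right side is L{e^(6*t)} = 1/(s - 6).
So (s^2 + 5*s - 1)Y = 1/(s - 6) + (5).
Isolate Y and clear denominators.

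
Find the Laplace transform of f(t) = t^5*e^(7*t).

120/(s - 7)^6

L{t^5} = 5!/s^6 = 120/s^6.
By the first shifting theorem, multiplying by e^(7t) replaces s with s - 7.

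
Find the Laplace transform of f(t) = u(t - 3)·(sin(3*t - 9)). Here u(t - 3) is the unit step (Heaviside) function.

3*exp(-3*s)/(s^2 + 9)

By the second shifting theorem, L{u(t - c)·g(t - c)} = e^(-cs)·G(s) with c = 3 and G(s) = L{g(t)}.
L{sin(3t)} = 3/(s^2 + 9).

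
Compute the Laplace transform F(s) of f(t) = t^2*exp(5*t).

L{e^(5t)} = 1/(s - 5).
Then apply L{t^2·g(t)} = (-1)^2 d^2/ds^2[G(s)] with G(s) = 1/(s - 5):
differentiating 2 times and applying the sign gives 2/(s - 5)^3.

F(s) = 2/(s - 5)^3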